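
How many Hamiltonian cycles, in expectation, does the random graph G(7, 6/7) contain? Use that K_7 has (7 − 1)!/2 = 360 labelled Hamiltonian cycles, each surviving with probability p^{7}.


K_7 has (7 − 1)!/2 = 360 labelled Hamiltonian cycles.
For each such Hamiltonian cycle H, let X_H = 1 if all 7 edges of H are present in G. Then P[X_H = 1] = p^{7} = (6/7)^{7} = 279936/823543.
By linearity of expectation: E[X] = Σ_H E[X_H] = 360 · p^{7} = 360 · 279936/823543 = 100776960/823543.
Numerically: E[X] ≈ 122.

E[X] = 360 · (6/7)^{7} = 100776960/823543 ≈ 122.


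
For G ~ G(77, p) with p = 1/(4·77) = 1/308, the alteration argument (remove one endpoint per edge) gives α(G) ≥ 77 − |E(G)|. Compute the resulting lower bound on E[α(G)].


E[|E(G)|] = C(77, 2)·p = 2926 · (1/308) = 19/2.
E[α(G)] ≥ n − E[|E(G)|] = 77 − 19/2 = 135/2.
Numerically: ≈ 67.500000.
(This is only a lower bound; the true E[α(G)] may be larger.)

E[α(G)] ≥ 135/2 ≈ 67.500000.


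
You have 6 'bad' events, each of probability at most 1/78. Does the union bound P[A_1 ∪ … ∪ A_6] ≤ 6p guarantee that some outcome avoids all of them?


Union bound: P[∪_{i=1}^{6} A_i] ≤ Σ_i P[A_i] ≤ 6·p = 6·(1/78) = 1/13.
Numerically: 1/13 ≈ 0.0769.
Is 1/13 < 1? YES.
Since P[∪ A_i] ≤ 1/13 < 1, the complement has P[∩ A_i^c] ≥ 1 − 1/13 = 12/13 > 0, so some outcome avoids every A_i.

6·p = 1/13 ≈ 0.0769; existence CERTIFIED by the union bound.


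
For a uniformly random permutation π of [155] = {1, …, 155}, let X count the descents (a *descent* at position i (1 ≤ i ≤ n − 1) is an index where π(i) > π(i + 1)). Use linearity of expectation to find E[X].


Write X = Σ X_I over i = 1, …, 154, with X_I the indicator of one descent.
There are 154 indicators.
For each fixed i, the pair (π(i), π(i+1)) is a uniformly random ordered pair of distinct values from {1, …, 155}; by symmetry P[π(i) > π(i+1)] = 1/2.
By linearity: E[X] = 154 · (1/2) = (155 − 1) · (1/2) = 77 ≈ 77.0000.

E[X] = 77 = 77.0000.


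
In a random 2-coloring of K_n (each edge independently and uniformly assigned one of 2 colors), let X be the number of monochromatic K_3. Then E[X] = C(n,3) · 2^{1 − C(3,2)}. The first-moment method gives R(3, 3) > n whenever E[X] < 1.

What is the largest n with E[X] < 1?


We need C(n, 3) · 2^{1 − 3} < 1, i.e. C(n, 3) < 2^{3 − 1} = 4.
Check values of n near the boundary:
  n = 3: C(3, 3) = 1; 1 < 4? YES
  n = 4: C(4, 3) = 4; 4 < 4? NO
  n = 5: C(5, 3) = 10; 10 < 4? NO
  n = 6: C(6, 3) = 20; 20 < 4? NO
The largest n with C(n, 3) < 4 is n = 3 (where E[X] = 1/4 ≈ 0.250). Hence R(3, 3) > 3, i.e. R(3, 3) ≥ 4.

Largest n = 3; hence R(3, 3) > 3.


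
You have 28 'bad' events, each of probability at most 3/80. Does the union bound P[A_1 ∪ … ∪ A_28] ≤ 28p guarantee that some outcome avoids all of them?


Union bound: P[∪_{i=1}^{28} A_i] ≤ Σ_i P[A_i] ≤ 28·p = 28·(3/80) = 21/20.
Numerically: 21/20 ≈ 1.050.
Is 21/20 < 1? NO.
Since the bound 21/20 is ≥ 1, the union bound is uninformative here; it does NOT by itself certify existence.

28·p = 21/20 ≈ 1.050; existence NOT certified by the union bound.


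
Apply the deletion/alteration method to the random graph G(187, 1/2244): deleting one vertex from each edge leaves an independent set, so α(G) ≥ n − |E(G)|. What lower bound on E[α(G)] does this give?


E[|E(G)|] = C(187, 2)·p = 17391 · (1/2244) = 31/4.
E[α(G)] ≥ n − E[|E(G)|] = 187 − 31/4 = 717/4.
Numerically: ≈ 179.2500.
(This is only a lower bound; the true E[α(G)] may be larger.)

E[α(G)] ≥ 717/4 ≈ 179.2500.


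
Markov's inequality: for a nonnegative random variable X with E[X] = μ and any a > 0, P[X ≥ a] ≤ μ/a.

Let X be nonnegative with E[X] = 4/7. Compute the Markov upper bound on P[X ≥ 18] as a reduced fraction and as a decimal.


μ = E[X] = 4/7, a = 18.
Markov: P[X ≥ 18] ≤ μ/a = (4/7)/18 = 2/63.
Numerically: ≈ 0.032.
(Since a = 18 > μ = 0.571, the bound 2/63 is < 1 and informative.)

P[X ≥ 18] ≤ 2/63 ≈ 0.032.


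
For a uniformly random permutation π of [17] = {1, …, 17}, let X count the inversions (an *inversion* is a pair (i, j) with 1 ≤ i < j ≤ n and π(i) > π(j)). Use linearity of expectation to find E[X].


Write X = Σ X_I over the C(17, 2) = 136 pairs i < j, with X_I the indicator of one inversion.
There are 136 indicators.
For each fixed pair i < j, the values π(i) and π(j) are two distinct elements of {1, …, 17} in uniformly random order; by symmetry P[π(i) > π(j)] = 1/2.
By linearity: E[X] = 136 · (1/2) = C(17, 2) · (1/2) = 136/2 = 68 ≈ 68.000000.

E[X] = 68 = 68.000000.


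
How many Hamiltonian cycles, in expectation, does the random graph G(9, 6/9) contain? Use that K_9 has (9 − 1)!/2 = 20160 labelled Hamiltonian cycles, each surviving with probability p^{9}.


K_9 has (9 − 1)!/2 = 20160 labelled Hamiltonian cycles.
For each such Hamiltonian cycle H, let X_H = 1 if all 9 edges of H are present in G. Then P[X_H = 1] = p^{9} = (2/3)^{9} = 512/19683.
By linearity: E[X] = Σ_H E[X_H] = 20160 · p^{9} = 20160 · 512/19683 = 1146880/2187.
Numerically: E[X] ≈ 524.4.

E[X] = 20160 · (2/3)^{9} = 1146880/2187 ≈ 524.4.


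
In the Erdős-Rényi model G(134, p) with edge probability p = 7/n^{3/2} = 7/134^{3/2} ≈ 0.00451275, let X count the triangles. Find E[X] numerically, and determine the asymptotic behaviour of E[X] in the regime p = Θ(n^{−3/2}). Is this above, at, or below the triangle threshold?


Number of potential triangles: C(134, 3) = 392084.
Each occurs with probability p³ ≈ (0.00451275)³ ≈ 9.19014847e-08.
By linearity: E[X] = C(134, 3)·p³ ≈ 392084 · 9.19014847e-08 ≈ 0.036033.
Since α = 3/2 > 1, p = c/n^{3/2} = o(1/n) is below the triangle threshold p ~ 1/n. Asymptotically E[X] ~ (c³/6)·n^{3(1−α)} = (7³/6)·n^{-1.5} → 0, so by Markov's inequality G has no triangles w.h.p.

E[X] ≈ 0.036033; in regime p = Θ(1/n^{3/2}) E[X] tends to 0 (below the triangle threshold p ~ 1/n).


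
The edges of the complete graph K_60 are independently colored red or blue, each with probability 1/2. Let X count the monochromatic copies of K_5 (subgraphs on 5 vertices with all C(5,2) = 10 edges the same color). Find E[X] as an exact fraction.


Let X = Σ_S X_S over the C(60, 5) = 5461512 subsets S of size 5, where X_S = 1 if the K_5 on S is monochromatic.
For a fixed S, the K_5 on S has C(5, 2) = 10 edges. P[all 10 edges red] = (1/2)^10, and likewise for blue, so P[monochromatic] = 2·(1/2)^10 = 2^{1 − 10} = 1/512.
By linearity of expectation: E[X] = C(60, 5) · 2^{1 − 10} = 5461512 · 1/512 = 682689/64.
Numerically: E[X] ≈ 10667.016.

E[X] = C(60,5)·2^(1−C(5,2)) = 682689/64 ≈ 10667.016.


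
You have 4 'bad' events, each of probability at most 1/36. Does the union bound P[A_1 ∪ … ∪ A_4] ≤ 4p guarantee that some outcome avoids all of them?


Union bound: P[∪_{i=1}^{4} A_i] ≤ Σ_i P[A_i] ≤ 4·p = 4·(1/36) = 1/9.
Numerically: 1/9 ≈ 0.111111.
Is 1/9 < 1? YES.
Since P[∪ A_i] ≤ 1/9 < 1, the complement has P[∩ A_i^c] ≥ 1 − 1/9 = 8/9 > 0, so some outcome avoids every A_i.

4·p = 1/9 ≈ 0.111111; existence CERTIFIED by the union bound.


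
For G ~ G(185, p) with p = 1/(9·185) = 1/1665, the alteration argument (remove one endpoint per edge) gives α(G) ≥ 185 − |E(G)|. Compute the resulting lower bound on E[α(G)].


E[|E(G)|] = C(185, 2)·p = 17020 · (1/1665) = 92/9.
E[α(G)] ≥ n − E[|E(G)|] = 185 − 92/9 = 1573/9.
Numerically: ≈ 174.778.
(This is only a lower bound; the true E[α(G)] may be larger.)

E[α(G)] ≥ 1573/9 ≈ 174.778.


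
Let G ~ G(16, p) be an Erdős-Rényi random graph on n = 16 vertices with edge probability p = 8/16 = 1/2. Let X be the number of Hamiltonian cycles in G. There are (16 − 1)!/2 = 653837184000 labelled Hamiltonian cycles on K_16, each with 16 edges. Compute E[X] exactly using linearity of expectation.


K_16 has (16 − 1)!/2 = 653837184000 labelled Hamiltonian cycles.
For each such Hamiltonian cycle H, let X_H = 1 if all 16 edges of H are present in G. Then P[X_H = 1] = p^{16} = (1/2)^{16} = 1/65536.
By linearity of expectation: E[X] = Σ_H E[X_H] = 653837184000 · p^{16} = 653837184000 · 1/65536 = 638512875/64.
Numerically: E[X] ≈ 9.97676e+06.

E[X] = 653837184000 · (1/2)^{16} = 638512875/64 ≈ 9.97676e+06.


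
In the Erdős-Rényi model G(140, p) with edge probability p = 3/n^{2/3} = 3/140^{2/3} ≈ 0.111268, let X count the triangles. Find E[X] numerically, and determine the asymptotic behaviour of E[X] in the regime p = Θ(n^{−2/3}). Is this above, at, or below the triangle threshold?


Number of potential triangles: C(140, 3) = 447580.
Each occurs with probability p³ ≈ (0.111268)³ ≈ 1.37755102e-03.
By linearity: E[X] = C(140, 3)·p³ ≈ 447580 · 1.37755102e-03 ≈ 616.564286.
Since α = 2/3 < 1, p = c/n^{2/3} ≫ 1/n is above the triangle threshold p ~ 1/n. Asymptotically E[X] ~ (c³/6)·n^{3(1−α)} = (3³/6)·n^{1} → ∞; triangles are abundant w.h.p.

E[X] ≈ 616.564286; in regime p = Θ(1/n^{2/3}) E[X] diverges (above the triangle threshold p ~ 1/n).


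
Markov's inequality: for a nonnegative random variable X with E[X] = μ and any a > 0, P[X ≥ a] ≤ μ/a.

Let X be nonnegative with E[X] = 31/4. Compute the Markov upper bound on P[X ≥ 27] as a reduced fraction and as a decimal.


μ = E[X] = 31/4, a = 27.
Markov: P[X ≥ 27] ≤ μ/a = (31/4)/27 = 31/108.
Numerically: ≈ 0.287.
(Since a = 27 > μ = 7.750, the bound 31/108 is < 1 and informative.)

P[X ≥ 27] ≤ 31/108 ≈ 0.287.


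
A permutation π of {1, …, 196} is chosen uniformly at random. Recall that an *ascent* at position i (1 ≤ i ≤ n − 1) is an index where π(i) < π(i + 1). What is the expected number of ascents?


Write X = Σ X_I over i = 1, …, 195, with X_I the indicator of one ascent.
There are 195 indicators.
For each fixed i, the pair (π(i), π(i+1)) is a uniformly random ordered pair of distinct values from {1, …, 196}; by symmetry P[π(i) < π(i+1)] = 1/2.
By linearity: E[X] = 195 · (1/2) = (196 − 1) · (1/2) = 195/2 ≈ 97.500000.

E[X] = 195/2 = 97.500000.


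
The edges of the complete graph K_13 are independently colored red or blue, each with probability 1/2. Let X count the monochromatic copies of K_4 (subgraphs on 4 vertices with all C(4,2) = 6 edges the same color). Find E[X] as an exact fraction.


Let X = Σ_S X_S over the C(13, 4) = 715 subsets S of size 4, where X_S = 1 if the K_4 on S is monochromatic.
For a fixed S, the K_4 on S has C(4, 2) = 6 edges. P[all 6 edges red] = (1/2)^6, and likewise for blue, so P[monochromatic] = 2·(1/2)^6 = 2^{1 − 6} = 1/32.
Summing: E[X] = C(13, 4) · 2^{1 − 6} = 715 · 1/32 = 715/32.
Numerically: E[X] ≈ 22.34375.

E[X] = C(13,4)·2^(1−C(4,2)) = 715/32 ≈ 22.34375.


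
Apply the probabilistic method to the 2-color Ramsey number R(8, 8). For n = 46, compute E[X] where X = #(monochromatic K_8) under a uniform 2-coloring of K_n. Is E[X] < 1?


E[X] = C(46, 8) · 2^{1 − 28} = 260932815 · 2^{−27} = 260932815/134217728.
As a reduced fraction: E[X] = 260932815/134217728 ≈ 1.944101.
Is E[X] < 1? NO.
Since E[X] ≥ 1, the first-moment bound is inconclusive at n = 46; it does NOT by itself certify R(8, 8) > 46.

E[X] = 260932815/134217728 ≈ 1.944101; E[X] ≥ 1; first-moment method inconclusive here.


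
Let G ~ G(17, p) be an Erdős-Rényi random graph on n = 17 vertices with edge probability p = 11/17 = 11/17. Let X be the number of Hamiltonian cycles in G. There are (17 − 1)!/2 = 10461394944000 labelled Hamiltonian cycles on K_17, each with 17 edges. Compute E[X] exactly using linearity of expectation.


K_17 has (17 − 1)!/2 = 10461394944000 labelled Hamiltonian cycles.
For each such Hamiltonian cycle H, let X_H = 1 if all 17 edges of H are present in G. Then P[X_H = 1] = p^{17} = (11/17)^{17} = 505447028499293771/827240261886336764177.
By linearity of expectation: E[X] = Σ_H E[X_H] = 10461394944000 · p^{17} = 10461394944000 · 505447028499293771/827240261886336764177 = 5287680988402335763510093824000/827240261886336764177.
Numerically: E[X] ≈ 6.392e+09.

E[X] = 10461394944000 · (11/17)^{17} = 5287680988402335763510093824000/827240261886336764177 ≈ 6.392e+09.


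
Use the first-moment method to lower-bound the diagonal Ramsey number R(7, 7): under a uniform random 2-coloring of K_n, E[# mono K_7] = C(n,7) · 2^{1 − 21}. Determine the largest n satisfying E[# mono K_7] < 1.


We need C(n, 7) · 2^{1 − 21} < 1, i.e. C(n, 7) < 2^{21 − 1} = 1048576.
Check values of n near the boundary:
  n = 25: C(25, 7) = 480700; 480700 < 1048576? YES
  n = 26: C(26, 7) = 657800; 657800 < 1048576? YES
  n = 27: C(27, 7) = 888030; 888030 < 1048576? YES
  n = 28: C(28, 7) = 1184040; 1184040 < 1048576? NO
  n = 29: C(29, 7) = 1560780; 1560780 < 1048576? NO
The largest n with C(n, 7) < 1048576 is n = 27 (where E[X] = 444015/524288 ≈ 0.846891). Hence R(7, 7) > 27, i.e. R(7, 7) ≥ 28.

Largest n = 27; hence R(7, 7) > 27.


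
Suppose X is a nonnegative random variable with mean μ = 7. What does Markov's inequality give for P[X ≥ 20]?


μ = E[X] = 7, a = 20.
Markov: P[X ≥ 20] ≤ μ/a = (7)/20 = 7/20.
Numerically: ≈ 0.35000.
(Since a = 20 > μ = 7.00000, the bound 7/20 is < 1 and informative.)

P[X ≥ 20] ≤ 7/20 ≈ 0.35000.


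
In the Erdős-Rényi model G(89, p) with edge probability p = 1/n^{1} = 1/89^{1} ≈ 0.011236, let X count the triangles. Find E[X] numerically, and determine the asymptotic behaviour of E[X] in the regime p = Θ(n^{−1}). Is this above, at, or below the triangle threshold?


Number of potential triangles: C(89, 3) = 113564.
Each occurs with probability p³ ≈ (0.011236)³ ≈ 1.41850209e-06.
By linearity: E[X] = C(89, 3)·p³ ≈ 113564 · 1.41850209e-06 ≈ 0.161091.
Here α = 1, so p = 1/n is exactly at the triangle threshold p ~ 1/n. Asymptotically E[X] → c³/6 = 1³/6 = 1/6 ≈ 0.166667, a bounded constant. In this regime the triangle count is asymptotically Poisson(c³/6).

E[X] ≈ 0.161091; in regime p = Θ(1/n^{1}) E[X] stays bounded (at the triangle threshold p ~ 1/n).


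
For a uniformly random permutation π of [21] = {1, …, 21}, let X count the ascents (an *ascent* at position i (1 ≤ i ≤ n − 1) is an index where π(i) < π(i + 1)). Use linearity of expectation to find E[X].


Write X = Σ X_I over i = 1, …, 20, with X_I the indicator of one ascent.
There are 20 indicators.
For each fixed i, the pair (π(i), π(i+1)) is a uniformly random ordered pair of distinct values from {1, …, 21}; by symmetry P[π(i) < π(i+1)] = 1/2.
By linearity: E[X] = 20 · (1/2) = (21 − 1) · (1/2) = 10 ≈ 10.00000.

E[X] = 10 = 10.00000.


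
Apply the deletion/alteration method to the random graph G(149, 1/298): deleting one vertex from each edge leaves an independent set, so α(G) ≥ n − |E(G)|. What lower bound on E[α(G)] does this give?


E[|E(G)|] = C(149, 2)·p = 11026 · (1/298) = 37.
E[α(G)] ≥ n − E[|E(G)|] = 149 − 37 = 112.
Numerically: ≈ 112.000000.
(This is only a lower bound; the true E[α(G)] may be larger.)

E[α(G)] ≥ 112 ≈ 112.000000.


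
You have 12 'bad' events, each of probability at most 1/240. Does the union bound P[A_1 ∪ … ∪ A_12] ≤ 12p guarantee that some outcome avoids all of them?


Union bound: P[∪_{i=1}^{12} A_i] ≤ Σ_i P[A_i] ≤ 12·p = 12·(1/240) = 1/20.
Numerically: 1/20 ≈ 0.050.
Is 1/20 < 1? YES.
Since P[∪ A_i] ≤ 1/20 < 1, the complement has P[∩ A_i^c] ≥ 1 − 1/20 = 19/20 > 0, so some outcome avoids every A_i.

12·p = 1/20 ≈ 0.050; existence CERTIFIED by the union bound.


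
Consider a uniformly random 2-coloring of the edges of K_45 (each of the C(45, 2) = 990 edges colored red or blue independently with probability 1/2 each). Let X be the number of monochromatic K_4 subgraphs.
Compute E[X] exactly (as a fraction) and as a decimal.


Let X = Σ_S X_S over the C(45, 4) = 148995 subsets S of size 4, where X_S = 1 if the K_4 on S is monochromatic.
For a fixed S, the K_4 on S has C(4, 2) = 6 edges. P[all 6 edges red] = (1/2)^6, and likewise for blue, so P[monochromatic] = 2·(1/2)^6 = 2^{1 − 6} = 1/32.
Summing: E[X] = C(45, 4) · 2^{1 − 6} = 148995 · 1/32 = 148995/32.
Numerically: E[X] ≈ 4656.093750.

E[X] = C(45,4)·2^(1−C(4,2)) = 148995/32 ≈ 4656.093750.


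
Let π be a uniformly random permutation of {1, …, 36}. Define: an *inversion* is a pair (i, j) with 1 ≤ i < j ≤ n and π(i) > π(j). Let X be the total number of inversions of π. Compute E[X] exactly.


Write X = Σ X_I over the C(36, 2) = 630 pairs i < j, with X_I the indicator of one inversion.
There are 630 indicators.
For each fixed pair i < j, the values π(i) and π(j) are two distinct elements of {1, …, 36} in uniformly random order; by symmetry P[π(i) > π(j)] = 1/2.
By linearity: E[X] = 630 · (1/2) = C(36, 2) · (1/2) = 630/2 = 315 ≈ 315.00000.

E[X] = 315 = 315.00000.


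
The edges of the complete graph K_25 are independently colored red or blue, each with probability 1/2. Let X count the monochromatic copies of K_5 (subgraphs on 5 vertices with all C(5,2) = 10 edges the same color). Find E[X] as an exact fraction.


Let X = Σ_S X_S over the C(25, 5) = 53130 subsets S of size 5, where X_S = 1 if the K_5 on S is monochromatic.
For a fixed S, the K_5 on S has C(5, 2) = 10 edges. P[all 10 edges red] = (1/2)^10, and likewise for blue, so P[monochromatic] = 2·(1/2)^10 = 2^{1 − 10} = 1/512.
By linearity of expectation: E[X] = C(25, 5) · 2^{1 − 10} = 53130 · 1/512 = 26565/256.
Numerically: E[X] ≈ 103.76953.

E[X] = C(25,5)·2^(1−C(5,2)) = 26565/256 ≈ 103.76953.


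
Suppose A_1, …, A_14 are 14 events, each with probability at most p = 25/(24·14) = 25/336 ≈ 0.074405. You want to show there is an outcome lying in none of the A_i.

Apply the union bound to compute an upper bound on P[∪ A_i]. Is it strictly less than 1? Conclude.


Union bound: P[∪_{i=1}^{14} A_i] ≤ Σ_i P[A_i] ≤ 14·p = 14·(25/336) = 25/24.
Numerically: 25/24 ≈ 1.041667.
Is 25/24 < 1? NO.
Since the bound 25/24 is ≥ 1, the union bound is uninformative here; it does NOT by itself certify existence.

14·p = 25/24 ≈ 1.041667; existence NOT certified by the union bound.


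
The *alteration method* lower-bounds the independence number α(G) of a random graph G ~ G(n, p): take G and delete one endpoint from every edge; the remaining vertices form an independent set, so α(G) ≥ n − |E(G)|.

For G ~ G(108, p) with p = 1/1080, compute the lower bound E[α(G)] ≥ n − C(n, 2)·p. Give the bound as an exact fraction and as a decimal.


E[|E(G)|] = C(108, 2)·p = 5778 · (1/1080) = 107/20.
E[α(G)] ≥ n − E[|E(G)|] = 108 − 107/20 = 2053/20.
Numerically: ≈ 102.65000.
(This is only a lower bound; the true E[α(G)] may be larger.)

E[α(G)] ≥ 2053/20 ≈ 102.65000.


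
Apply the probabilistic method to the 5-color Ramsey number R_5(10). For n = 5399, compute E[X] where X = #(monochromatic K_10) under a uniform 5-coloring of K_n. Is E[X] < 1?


E[X] = C(5399, 10) · 5^{1 − 45} = 5751065658334180080797359164706 · 5^{−44} = 5751065658334180080797359164706/5684341886080801486968994140625.
As a reduced fraction: E[X] = 5751065658334180080797359164706/5684341886080801486968994140625 ≈ 1.012.
Is E[X] < 1? NO.
Since E[X] ≥ 1, the first-moment bound is inconclusive at n = 5399; it does NOT by itself certify R_5(10) > 5399.

E[X] = 5751065658334180080797359164706/5684341886080801486968994140625 ≈ 1.012; E[X] ≥ 1; first-moment method inconclusive here.


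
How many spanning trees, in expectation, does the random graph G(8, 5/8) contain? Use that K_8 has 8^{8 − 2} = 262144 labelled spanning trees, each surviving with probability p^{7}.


K_8 has 8^{8 − 2} = 262144 labelled spanning trees.
For each such spanning tree H, let X_H = 1 if all 7 edges of H are present in G. Then P[X_H = 1] = p^{7} = (5/8)^{7} = 78125/2097152.
Summing the indicators: E[X] = Σ_H E[X_H] = 262144 · p^{7} = 262144 · 78125/2097152 = 78125/8.
Numerically: E[X] ≈ 9765.6.

E[X] = 262144 · (5/8)^{7} = 78125/8 ≈ 9765.6.


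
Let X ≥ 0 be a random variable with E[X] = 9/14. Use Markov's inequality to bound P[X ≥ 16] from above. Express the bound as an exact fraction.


μ = E[X] = 9/14, a = 16.
Markov: P[X ≥ 16] ≤ μ/a = (9/14)/16 = 9/224.
Numerically: ≈ 0.04018.
(Since a = 16 > μ = 0.64286, the bound 9/224 is < 1 and informative.)

P[X ≥ 16] ≤ 9/224 ≈ 0.04018.


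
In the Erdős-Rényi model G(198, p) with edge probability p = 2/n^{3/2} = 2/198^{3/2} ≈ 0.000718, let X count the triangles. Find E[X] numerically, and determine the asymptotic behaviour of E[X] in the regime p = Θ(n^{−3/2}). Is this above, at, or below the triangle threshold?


Number of potential triangles: C(198, 3) = 1274196.
Each occurs with probability p³ ≈ (0.000718)³ ≈ 3.69910e-10.
By linearity: E[X] = C(198, 3)·p³ ≈ 1274196 · 3.69910e-10 ≈ 0.000.
Since α = 3/2 > 1, p = c/n^{3/2} = o(1/n) is below the triangle threshold p ~ 1/n. Asymptotically E[X] ~ (c³/6)·n^{3(1−α)} = (2³/6)·n^{-1.5} → 0, so by Markov's inequality G has no triangles w.h.p.

E[X] ≈ 0.000; in regime p = Θ(1/n^{3/2}) E[X] tends to 0 (below the triangle threshold p ~ 1/n).


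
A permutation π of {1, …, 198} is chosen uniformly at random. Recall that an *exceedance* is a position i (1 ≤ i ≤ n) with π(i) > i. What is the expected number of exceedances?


Write X = Σ_{i=1}^{198} X_i, where X_i = 1_{π(i) > i}.
For each fixed i, π(i) is uniform over {1, …, 198} (marginal of a uniform permutation), so P[π(i) > i] = (n − i)/n. Summing: Σ_{i=1}^{198} (n − i)/n = (0 + 1 + … + 197)/198 = 198(198 − 1)/(2·198) = (198 − 1)/2.
Hence E[X] = Σ_{i=1}^{198} (198 − i)/198 = 197/2 ≈ 98.500000.

E[X] = 197/2 = 98.500000.


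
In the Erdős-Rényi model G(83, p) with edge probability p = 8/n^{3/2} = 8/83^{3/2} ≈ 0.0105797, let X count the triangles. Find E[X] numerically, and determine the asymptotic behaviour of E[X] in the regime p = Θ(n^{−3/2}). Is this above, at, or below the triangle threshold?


Number of potential triangles: C(83, 3) = 91881.
Each occurs with probability p³ ≈ (0.0105797)³ ≈ 1.18418225e-06.
By linearity: E[X] = C(83, 3)·p³ ≈ 91881 · 1.18418225e-06 ≈ 0.108804.
Since α = 3/2 > 1, p = c/n^{3/2} = o(1/n) is below the triangle threshold p ~ 1/n. Asymptotically E[X] ~ (c³/6)·n^{3(1−α)} = (8³/6)·n^{-1.5} → 0, so by Markov's inequality G has no triangles w.h.p.

E[X] ≈ 0.108804; in regime p = Θ(1/n^{3/2}) E[X] tends to 0 (below the triangle threshold p ~ 1/n).


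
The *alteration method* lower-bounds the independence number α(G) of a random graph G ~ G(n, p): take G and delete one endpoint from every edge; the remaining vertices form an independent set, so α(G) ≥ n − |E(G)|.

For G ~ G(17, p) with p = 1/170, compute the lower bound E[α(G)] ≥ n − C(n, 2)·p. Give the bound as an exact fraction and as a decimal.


E[|E(G)|] = C(17, 2)·p = 136 · (1/170) = 4/5.
E[α(G)] ≥ n − E[|E(G)|] = 17 − 4/5 = 81/5.
Numerically: ≈ 16.2000.
(This is only a lower bound; the true E[α(G)] may be larger.)

E[α(G)] ≥ 81/5 ≈ 16.2000.


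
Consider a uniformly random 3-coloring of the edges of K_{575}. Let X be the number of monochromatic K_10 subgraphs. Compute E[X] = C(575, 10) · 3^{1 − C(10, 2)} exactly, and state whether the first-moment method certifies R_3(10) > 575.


E[X] = C(575, 10) · 3^{1 − 45} = 1006325345561406175305 · 3^{−44} = 1006325345561406175305/984770902183611232881.
As a reduced fraction: E[X] = 111813927284600686145/109418989131512359209 ≈ 1.021888.
Is E[X] < 1? NO.
Since E[X] ≥ 1, the first-moment bound is inconclusive at n = 575; it does NOT by itself certify R_3(10) > 575.

E[X] = 111813927284600686145/109418989131512359209 ≈ 1.021888; E[X] ≥ 1; first-moment method inconclusive here.


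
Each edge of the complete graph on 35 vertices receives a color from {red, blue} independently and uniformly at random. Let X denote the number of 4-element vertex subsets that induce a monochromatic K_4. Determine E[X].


Let X = Σ_S X_S over the C(35, 4) = 52360 subsets S of size 4, where X_S = 1 if the K_4 on S is monochromatic.
For a fixed S, the K_4 on S has C(4, 2) = 6 edges. P[all 6 edges red] = (1/2)^6, and likewise for blue, so P[monochromatic] = 2·(1/2)^6 = 2^{1 − 6} = 1/32.
Summing: E[X] = C(35, 4) · 2^{1 − 6} = 52360 · 1/32 = 6545/4.
Numerically: E[X] ≈ 1636.250000.

E[X] = C(35,4)·2^(1−C(4,2)) = 6545/4 ≈ 1636.250000.


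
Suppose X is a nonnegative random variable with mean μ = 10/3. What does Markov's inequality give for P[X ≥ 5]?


μ = E[X] = 10/3, a = 5.
Markov: P[X ≥ 5] ≤ μ/a = (10/3)/5 = 2/3.
Numerically: ≈ 0.6667.
(Since a = 5 > μ = 3.3333, the bound 2/3 is < 1 and informative.)

P[X ≥ 5] ≤ 2/3 ≈ 0.6667.


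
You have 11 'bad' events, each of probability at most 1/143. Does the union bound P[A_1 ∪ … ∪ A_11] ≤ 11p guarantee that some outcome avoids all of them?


Union bound: P[∪_{i=1}^{11} A_i] ≤ Σ_i P[A_i] ≤ 11·p = 11·(1/143) = 1/13.
Numerically: 1/13 ≈ 0.077.
Is 1/13 < 1? YES.
Since P[∪ A_i] ≤ 1/13 < 1, the complement has P[∩ A_i^c] ≥ 1 − 1/13 = 12/13 > 0, so some outcome avoids every A_i.

11·p = 1/13 ≈ 0.077; existence CERTIFIED by the union bound.


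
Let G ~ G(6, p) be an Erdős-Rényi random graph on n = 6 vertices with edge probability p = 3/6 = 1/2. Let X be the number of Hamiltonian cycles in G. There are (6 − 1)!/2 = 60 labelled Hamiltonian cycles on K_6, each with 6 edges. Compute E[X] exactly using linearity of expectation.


K_6 has (6 − 1)!/2 = 60 labelled Hamiltonian cycles.
For each such Hamiltonian cycle H, let X_H = 1 if all 6 edges of H are present in G. Then P[X_H = 1] = p^{6} = (1/2)^{6} = 1/64.
By linearity: E[X] = Σ_H E[X_H] = 60 · p^{6} = 60 · 1/64 = 15/16.
Numerically: E[X] ≈ 0.938.

E[X] = 60 · (1/2)^{6} = 15/16 ≈ 0.938.


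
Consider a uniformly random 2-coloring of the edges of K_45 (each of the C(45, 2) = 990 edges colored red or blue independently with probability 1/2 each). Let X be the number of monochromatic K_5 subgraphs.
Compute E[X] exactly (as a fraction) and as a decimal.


Let X = Σ_S X_S over the C(45, 5) = 1221759 subsets S of size 5, where X_S = 1 if the K_5 on S is monochromatic.
For a fixed S, the K_5 on S has C(5, 2) = 10 edges. P[all 10 edges red] = (1/2)^10, and likewise for blue, so P[monochromatic] = 2·(1/2)^10 = 2^{1 − 10} = 1/512.
By linearity: E[X] = C(45, 5) · 2^{1 − 10} = 1221759 · 1/512 = 1221759/512.
Numerically: E[X] ≈ 2386.248.

E[X] = C(45,5)·2^(1−C(5,2)) = 1221759/512 ≈ 2386.248.


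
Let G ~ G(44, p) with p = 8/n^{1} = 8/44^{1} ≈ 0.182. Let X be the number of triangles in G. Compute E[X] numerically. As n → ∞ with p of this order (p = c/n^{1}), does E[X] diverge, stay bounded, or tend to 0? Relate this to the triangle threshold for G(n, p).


Number of potential triangles: C(44, 3) = 13244.
Each occurs with probability p³ ≈ (0.182)³ ≈ 6.01052e-03.
By linearity: E[X] = C(44, 3)·p³ ≈ 13244 · 6.01052e-03 ≈ 79.603.
Here α = 1, so p = 8/n is exactly at the triangle threshold p ~ 1/n. Asymptotically E[X] → c³/6 = 8³/6 = 256/3 ≈ 85.333, a bounded constant. In this regime the triangle count is asymptotically Poisson(c³/6).

E[X] ≈ 79.603; in regime p = Θ(1/n^{1}) E[X] stays bounded (at the triangle threshold p ~ 1/n).


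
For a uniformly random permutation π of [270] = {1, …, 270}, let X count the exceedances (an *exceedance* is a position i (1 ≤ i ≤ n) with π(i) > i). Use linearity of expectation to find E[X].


Write X = Σ_{i=1}^{270} X_i, where X_i = 1_{π(i) > i}.
For each fixed i, π(i) is uniform over {1, …, 270} (marginal of a uniform permutation), so P[π(i) > i] = (n − i)/n. Summing: Σ_{i=1}^{270} (n − i)/n = (0 + 1 + … + 269)/270 = 270(270 − 1)/(2·270) = (270 − 1)/2.
Hence E[X] = Σ_{i=1}^{270} (270 − i)/270 = 269/2 ≈ 134.500000.

E[X] = 269/2 = 134.500000.


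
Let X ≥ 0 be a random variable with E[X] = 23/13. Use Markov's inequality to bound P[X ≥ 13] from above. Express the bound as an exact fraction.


μ = E[X] = 23/13, a = 13.
Markov: P[X ≥ 13] ≤ μ/a = (23/13)/13 = 23/169.
Numerically: ≈ 0.136.
(Since a = 13 > μ = 1.769, the bound 23/169 is < 1 and informative.)

P[X ≥ 13] ≤ 23/169 ≈ 0.136.


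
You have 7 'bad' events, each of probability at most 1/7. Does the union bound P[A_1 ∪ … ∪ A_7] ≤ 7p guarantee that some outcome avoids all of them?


Union bound: P[∪_{i=1}^{7} A_i] ≤ Σ_i P[A_i] ≤ 7·p = 7·(1/7) = 1.
Numerically: 1 ≈ 1.000000.
Is 1 < 1? NO.
Since the bound 1 is ≥ 1, the union bound is uninformative here; it does NOT by itself certify existence.

7·p = 1 ≈ 1.000000; existence NOT certified by the union bound.


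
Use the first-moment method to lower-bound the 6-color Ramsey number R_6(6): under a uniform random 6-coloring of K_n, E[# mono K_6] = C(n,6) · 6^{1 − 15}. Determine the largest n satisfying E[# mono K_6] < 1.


We need C(n, 6) · 6^{1 − 15} < 1, i.e. C(n, 6) < 6^{15 − 1} = 78364164096.
Check values of n near the boundary:
  n = 193: C(193, 6) = 66364016544; 66364016544 < 78364164096? YES
  n = 194: C(194, 6) = 68482017072; 68482017072 < 78364164096? YES
  n = 195: C(195, 6) = 70656049360; 70656049360 < 78364164096? YES
  n = 196: C(196, 6) = 72887293024; 72887293024 < 78364164096? YES
  n = 197: C(197, 6) = 75176946208; 75176946208 < 78364164096? YES
  n = 198: C(198, 6) = 77526225777; 77526225777 < 78364164096? YES
  n = 199: C(199, 6) = 79936367511; 79936367511 < 78364164096? NO
  n = 200: C(200, 6) = 82408626300; 82408626300 < 78364164096? NO
  n = 201: C(201, 6) = 84944276340; 84944276340 < 78364164096? NO
The largest n with C(n, 6) < 78364164096 is n = 198 (where E[X] = 25842075259/26121388032 ≈ 0.9893). Hence R_6(6) > 198, i.e. R_6(6) ≥ 199.

Largest n = 198; hence R_6(6) > 198.


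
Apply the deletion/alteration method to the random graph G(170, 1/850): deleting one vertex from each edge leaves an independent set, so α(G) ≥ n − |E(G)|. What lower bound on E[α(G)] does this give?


E[|E(G)|] = C(170, 2)·p = 14365 · (1/850) = 169/10.
E[α(G)] ≥ n − E[|E(G)|] = 170 − 169/10 = 1531/10.
Numerically: ≈ 153.100.
(This is only a lower bound; the true E[α(G)] may be larger.)

E[α(G)] ≥ 1531/10 ≈ 153.100.


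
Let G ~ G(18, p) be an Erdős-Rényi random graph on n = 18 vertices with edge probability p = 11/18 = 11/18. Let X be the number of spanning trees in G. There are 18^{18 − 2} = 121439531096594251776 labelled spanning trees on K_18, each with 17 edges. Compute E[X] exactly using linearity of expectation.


K_18 has 18^{18 − 2} = 121439531096594251776 labelled spanning trees.
For each such spanning tree H, let X_H = 1 if all 17 edges of H are present in G. Then P[X_H = 1] = p^{17} = (11/18)^{17} = 505447028499293771/2185911559738696531968.
By linearity: E[X] = Σ_H E[X_H] = 121439531096594251776 · p^{17} = 121439531096594251776 · 505447028499293771/2185911559738696531968 = 505447028499293771/18.
Numerically: E[X] ≈ 2.81e+16.

E[X] = 121439531096594251776 · (11/18)^{17} = 505447028499293771/18 ≈ 2.81e+16.


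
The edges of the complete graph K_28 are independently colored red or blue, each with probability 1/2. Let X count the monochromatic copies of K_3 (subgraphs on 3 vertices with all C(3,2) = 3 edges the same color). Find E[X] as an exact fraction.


Let X = Σ_S X_S over the C(28, 3) = 3276 subsets S of size 3, where X_S = 1 if the K_3 on S is monochromatic.
For a fixed S, the K_3 on S has C(3, 2) = 3 edges. P[all 3 edges red] = (1/2)^3, and likewise for blue, so P[monochromatic] = 2·(1/2)^3 = 2^{1 − 3} = 1/4.
By linearity: E[X] = C(28, 3) · 2^{1 − 3} = 3276 · 1/4 = 819.
Numerically: E[X] ≈ 819.0000.

E[X] = C(28,3)·2^(1−C(3,2)) = 819 ≈ 819.0000.


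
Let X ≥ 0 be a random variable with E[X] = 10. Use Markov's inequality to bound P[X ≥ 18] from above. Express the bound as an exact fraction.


μ = E[X] = 10, a = 18.
Markov: P[X ≥ 18] ≤ μ/a = (10)/18 = 5/9.
Numerically: ≈ 0.5556.
(Since a = 18 > μ = 10.0000, the bound 5/9 is < 1 and informative.)

P[X ≥ 18] ≤ 5/9 ≈ 0.5556.


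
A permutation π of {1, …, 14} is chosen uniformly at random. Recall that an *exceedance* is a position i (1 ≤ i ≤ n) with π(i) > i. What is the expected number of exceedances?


Write X = Σ_{i=1}^{14} X_i, where X_i = 1_{π(i) > i}.
For each fixed i, π(i) is uniform over {1, …, 14} (marginal of a uniform permutation), so P[π(i) > i] = (n − i)/n. Summing: Σ_{i=1}^{14} (n − i)/n = (0 + 1 + … + 13)/14 = 14(14 − 1)/(2·14) = (14 − 1)/2.
Hence E[X] = Σ_{i=1}^{14} (14 − i)/14 = 13/2 ≈ 6.5000.

E[X] = 13/2 = 6.5000.


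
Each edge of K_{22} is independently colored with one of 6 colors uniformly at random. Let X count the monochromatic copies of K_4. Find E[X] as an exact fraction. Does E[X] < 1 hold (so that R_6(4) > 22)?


E[X] = C(22, 4) · 6^{1 − 6} = 7315 · 6^{−5} = 7315/7776.
As a reduced fraction: E[X] = 7315/7776 ≈ 0.941.
Is E[X] < 1? YES.
Since E[X] < 1, there exists a 6-coloring of K_{22} with no monochromatic K_4; hence R_6(4) > 22.

E[X] = 7315/7776 ≈ 0.941; E[X] < 1, so R_6(4) > 22.


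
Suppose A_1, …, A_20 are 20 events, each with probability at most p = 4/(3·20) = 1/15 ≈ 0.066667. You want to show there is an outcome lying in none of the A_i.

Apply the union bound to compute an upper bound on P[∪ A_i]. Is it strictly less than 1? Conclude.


Union bound: P[∪_{i=1}^{20} A_i] ≤ Σ_i P[A_i] ≤ 20·p = 20·(1/15) = 4/3.
Numerically: 4/3 ≈ 1.333333.
Is 4/3 < 1? NO.
Since the bound 4/3 is ≥ 1, the union bound is uninformative here; it does NOT by itself certify existence.

20·p = 4/3 ≈ 1.333333; existence NOT certified by the union bound.


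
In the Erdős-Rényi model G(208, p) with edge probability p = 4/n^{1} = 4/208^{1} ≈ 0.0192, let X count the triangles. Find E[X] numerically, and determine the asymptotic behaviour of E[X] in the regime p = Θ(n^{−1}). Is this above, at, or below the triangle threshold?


Number of potential triangles: C(208, 3) = 1478256.
Each occurs with probability p³ ≈ (0.0192)³ ≈ 7.11197e-06.
By linearity: E[X] = C(208, 3)·p³ ≈ 1478256 · 7.11197e-06 ≈ 10.513.
Here α = 1, so p = 4/n is exactly at the triangle threshold p ~ 1/n. Asymptotically E[X] → c³/6 = 4³/6 = 32/3 ≈ 10.667, a bounded constant. In this regime the triangle count is asymptotically Poisson(c³/6).

E[X] ≈ 10.513; in regime p = Θ(1/n^{1}) E[X] stays bounded (at the triangle threshold p ~ 1/n).


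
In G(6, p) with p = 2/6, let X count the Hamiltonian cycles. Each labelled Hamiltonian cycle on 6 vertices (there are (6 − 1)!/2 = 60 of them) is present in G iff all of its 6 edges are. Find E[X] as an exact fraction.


K_6 has (6 − 1)!/2 = 60 labelled Hamiltonian cycles.
For each such Hamiltonian cycle H, let X_H = 1 if all 6 edges of H are present in G. Then P[X_H = 1] = p^{6} = (1/3)^{6} = 1/729.
Summing the indicators: E[X] = Σ_H E[X_H] = 60 · p^{6} = 60 · 1/729 = 20/243.
Numerically: E[X] ≈ 0.0823.

E[X] = 60 · (1/3)^{6} = 20/243 ≈ 0.0823.


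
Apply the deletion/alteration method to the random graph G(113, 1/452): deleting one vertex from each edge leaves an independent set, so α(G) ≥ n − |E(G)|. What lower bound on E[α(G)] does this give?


E[|E(G)|] = C(113, 2)·p = 6328 · (1/452) = 14.
E[α(G)] ≥ n − E[|E(G)|] = 113 − 14 = 99.
Numerically: ≈ 99.000.
(This is only a lower bound; the true E[α(G)] may be larger.)

E[α(G)] ≥ 99 ≈ 99.000.


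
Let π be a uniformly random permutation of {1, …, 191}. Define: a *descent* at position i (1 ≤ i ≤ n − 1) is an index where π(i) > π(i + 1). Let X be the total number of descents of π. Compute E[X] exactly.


Write X = Σ X_I over i = 1, …, 190, with X_I the indicator of one descent.
There are 190 indicators.
For each fixed i, the pair (π(i), π(i+1)) is a uniformly random ordered pair of distinct values from {1, …, 191}; by symmetry P[π(i) > π(i+1)] = 1/2.
By linearity: E[X] = 190 · (1/2) = (191 − 1) · (1/2) = 95 ≈ 95.00000.

E[X] = 95 = 95.00000.


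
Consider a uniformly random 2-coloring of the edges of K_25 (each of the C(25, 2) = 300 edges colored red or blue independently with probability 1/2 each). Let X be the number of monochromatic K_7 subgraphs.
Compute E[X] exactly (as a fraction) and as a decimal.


Let X = Σ_S X_S over the C(25, 7) = 480700 subsets S of size 7, where X_S = 1 if the K_7 on S is monochromatic.
For a fixed S, the K_7 on S has C(7, 2) = 21 edges. P[all 21 edges red] = (1/2)^21, and likewise for blue, so P[monochromatic] = 2·(1/2)^21 = 2^{1 − 21} = 1/1048576.
Summing: E[X] = C(25, 7) · 2^{1 − 21} = 480700 · 1/1048576 = 120175/262144.
Numerically: E[X] ≈ 0.4584.

E[X] = C(25,7)·2^(1−C(7,2)) = 120175/262144 ≈ 0.4584.


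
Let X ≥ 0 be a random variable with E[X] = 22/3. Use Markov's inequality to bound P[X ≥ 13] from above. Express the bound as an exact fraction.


μ = E[X] = 22/3, a = 13.
Markov: P[X ≥ 13] ≤ μ/a = (22/3)/13 = 22/39.
Numerically: ≈ 0.5641.
(Since a = 13 > μ = 7.3333, the bound 22/39 is < 1 and informative.)

P[X ≥ 13] ≤ 22/39 ≈ 0.5641.


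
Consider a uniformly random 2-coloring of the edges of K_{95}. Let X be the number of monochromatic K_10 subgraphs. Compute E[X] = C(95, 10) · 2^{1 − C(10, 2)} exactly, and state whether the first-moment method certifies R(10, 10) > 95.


E[X] = C(95, 10) · 2^{1 − 45} = 10104934117421 · 2^{−44} = 10104934117421/17592186044416.
As a reduced fraction: E[X] = 10104934117421/17592186044416 ≈ 0.5744.
Is E[X] < 1? YES.
Since E[X] < 1, there exists a 2-coloring of K_{95} with no monochromatic K_10; hence R(10, 10) > 95.

E[X] = 10104934117421/17592186044416 ≈ 0.5744; E[X] < 1, so R(10, 10) > 95.


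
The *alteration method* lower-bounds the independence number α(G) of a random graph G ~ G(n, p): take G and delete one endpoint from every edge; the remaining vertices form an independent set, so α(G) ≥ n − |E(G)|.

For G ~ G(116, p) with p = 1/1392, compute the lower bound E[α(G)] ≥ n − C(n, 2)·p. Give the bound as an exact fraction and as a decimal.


E[|E(G)|] = C(116, 2)·p = 6670 · (1/1392) = 115/24.
E[α(G)] ≥ n − E[|E(G)|] = 116 − 115/24 = 2669/24.
Numerically: ≈ 111.20833.
(This is only a lower bound; the true E[α(G)] may be larger.)

E[α(G)] ≥ 2669/24 ≈ 111.20833.


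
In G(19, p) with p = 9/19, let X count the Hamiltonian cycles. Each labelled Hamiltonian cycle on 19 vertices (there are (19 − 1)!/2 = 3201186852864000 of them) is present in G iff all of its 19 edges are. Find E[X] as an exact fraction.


K_19 has (19 − 1)!/2 = 3201186852864000 labelled Hamiltonian cycles.
For each such Hamiltonian cycle H, let X_H = 1 if all 19 edges of H are present in G. Then P[X_H = 1] = p^{19} = (9/19)^{19} = 1350851717672992089/1978419655660313589123979.
By linearity of expectation: E[X] = Σ_H E[X_H] = 3201186852864000 · p^{19} = 3201186852864000 · 1350851717672992089/1978419655660313589123979 = 4324328758783534194876278992896000/1978419655660313589123979.
Numerically: E[X] ≈ 2.19e+09.

E[X] = 3201186852864000 · (9/19)^{19} = 4324328758783534194876278992896000/1978419655660313589123979 ≈ 2.19e+09.


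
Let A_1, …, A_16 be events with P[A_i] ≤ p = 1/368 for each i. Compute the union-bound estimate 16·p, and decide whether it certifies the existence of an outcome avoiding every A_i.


Union bound: P[∪_{i=1}^{16} A_i] ≤ Σ_i P[A_i] ≤ 16·p = 16·(1/368) = 1/23.
Numerically: 1/23 ≈ 0.04348.
Is 1/23 < 1? YES.
Since P[∪ A_i] ≤ 1/23 < 1, the complement has P[∩ A_i^c] ≥ 1 − 1/23 = 22/23 > 0, so some outcome avoids every A_i.

16·p = 1/23 ≈ 0.04348; existence CERTIFIED by the union bound.
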